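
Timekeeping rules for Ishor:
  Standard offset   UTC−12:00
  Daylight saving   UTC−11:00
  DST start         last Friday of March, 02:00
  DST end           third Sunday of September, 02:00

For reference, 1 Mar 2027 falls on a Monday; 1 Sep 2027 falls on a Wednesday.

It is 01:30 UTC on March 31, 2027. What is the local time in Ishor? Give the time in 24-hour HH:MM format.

14:30

1 March 2027 is a Monday, so Fridays fall on 5, 12, 19, 26; the last is March 26.
1 September 2027 is a Wednesday, so the first Sunday is September 5 and the third is September 19.
At the standard offset (UTC−12:00), 01:30 UTC − 12h = 13:30 Ishor standard time (rolling into the previous day, 30 March 2027).
Daylight saving runs 26 March – 19 September; the standard-time date in Ishor, March 30, 2027, is inside that window, so Ishor is at UTC−11:00.
01:30 UTC − 11h = 14:30 local (rolling into the previous day, 30 March 2027).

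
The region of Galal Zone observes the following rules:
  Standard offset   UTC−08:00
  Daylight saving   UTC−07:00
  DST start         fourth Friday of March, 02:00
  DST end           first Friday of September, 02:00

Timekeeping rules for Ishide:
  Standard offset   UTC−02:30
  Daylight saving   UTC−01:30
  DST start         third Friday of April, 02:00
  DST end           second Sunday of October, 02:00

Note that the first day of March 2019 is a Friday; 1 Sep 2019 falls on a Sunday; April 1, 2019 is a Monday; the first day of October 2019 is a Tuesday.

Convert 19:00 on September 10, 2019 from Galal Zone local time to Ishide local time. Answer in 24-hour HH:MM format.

01:30

1 March 2019 is a Friday, so the first Friday is March 1 and the fourth is March 22.
1 September 2019 is a Sunday, so the first Friday is September 6.
September 10, 2019 is outside the daylight-saving period (22 March – 6 September), so Galal Zone is on standard time, UTC−08:00.
19:00 Galal Zone + 8h = 03:00 UTC (rolling into the next day, 11 September 2019).
1 April 2019 is a Monday, so the first Friday is April 5 and the third is April 19.
1 October 2019 is a Tuesday, so the first Sunday is October 6 and the second is October 13.
At the standard offset (UTC−02:30), 03:00 UTC − 2h30m = 00:30 Ishide standard time.
The standard-time date in Ishide, September 11, 2019, falls between 19 April and 13 October, so daylight saving is in effect and Ishide is at UTC−01:30.
03:00 UTC − 1h30m = 01:30 Ishide.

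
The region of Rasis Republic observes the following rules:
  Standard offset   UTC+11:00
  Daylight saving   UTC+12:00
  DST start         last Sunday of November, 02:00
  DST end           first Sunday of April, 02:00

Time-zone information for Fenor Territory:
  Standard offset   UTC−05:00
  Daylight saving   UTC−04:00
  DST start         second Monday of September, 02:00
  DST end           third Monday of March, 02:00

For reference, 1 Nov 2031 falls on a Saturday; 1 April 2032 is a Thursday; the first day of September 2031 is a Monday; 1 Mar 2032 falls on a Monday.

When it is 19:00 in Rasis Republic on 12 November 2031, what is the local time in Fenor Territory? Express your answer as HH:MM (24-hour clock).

04:00

1 November 2031 is a Saturday, so Sundays fall on 2, 9, 16, 23, 30; the last is November 30.
1 April 2032 is a Thursday, so the first Sunday is April 4.
Daylight saving runs 30 November 2031 – 4 April 2032; 12 November 2031 is outside that window, so Rasis Republic is on standard time at UTC+11:00.
19:00 Rasis Republic − 11h = 08:00 UTC.
1 September 2031 is a Monday, so the first Monday is September 1 and the second is September 8.
1 March 2032 is a Monday, so the first Monday is March 1 and the third is March 15.
At the standard offset (UTC−05:00), 08:00 UTC − 5h = 03:00 Fenor Territory standard time.
Daylight saving runs 8 September 2031 – 15 March 2032; the standard-time date in Fenor Territory, 12 November 2031, is inside that window, so Fenor Territory is at UTC−04:00.
08:00 UTC − 4h = 04:00 Fenor Territory.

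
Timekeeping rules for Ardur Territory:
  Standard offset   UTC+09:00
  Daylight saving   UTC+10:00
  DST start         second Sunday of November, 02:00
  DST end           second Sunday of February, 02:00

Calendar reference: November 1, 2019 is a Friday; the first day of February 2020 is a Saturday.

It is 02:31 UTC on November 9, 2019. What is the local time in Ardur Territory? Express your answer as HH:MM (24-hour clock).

11:31

1 November 2019 is a Friday, so the first Sunday is November 3 and the second is November 10.
1 February 2020 is a Saturday, so the first Sunday is February 2 and the second is February 9.
At the standard offset (UTC+09:00), 02:31 UTC + 9h = 11:31 Ardur Territory standard time.
Daylight saving runs 10 November 2019 – 9 February 2020; the standard-time date in Ardur Territory, November 9, 2019, is outside that window, so Ardur Territory is on standard time at UTC+09:00.
02:31 UTC + 9h = 11:31 local.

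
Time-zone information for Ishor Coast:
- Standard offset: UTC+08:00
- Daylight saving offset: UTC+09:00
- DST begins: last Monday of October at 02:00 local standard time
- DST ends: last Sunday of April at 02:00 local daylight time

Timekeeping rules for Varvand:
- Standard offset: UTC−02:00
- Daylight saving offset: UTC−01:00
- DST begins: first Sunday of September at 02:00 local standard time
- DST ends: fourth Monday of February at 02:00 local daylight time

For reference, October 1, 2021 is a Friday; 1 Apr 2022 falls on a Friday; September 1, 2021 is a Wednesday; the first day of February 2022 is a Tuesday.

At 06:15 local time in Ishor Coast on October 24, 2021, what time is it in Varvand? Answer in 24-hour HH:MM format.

21:15

1 October 2021 is a Friday, so Mondays fall on 4, 11, 18, 25; the last is October 25.
1 April 2022 is a Friday, so Sundays fall on 3, 10, 17, 24; the last is April 24.
Daylight saving runs 25 October 2021 – 24 April 2022; October 24, 2021 is outside that window, so Ishor Coast is on standard time at UTC+08:00.
06:15 Ishor Coast − 8h = 22:15 UTC (rolling into the previous day, 23 October 2021).
1 September 2021 is a Wednesday, so the first Sunday is September 5.
1 February 2022 is a Tuesday, so the first Monday is February 7 and the fourth is February 28.
At the standard offset (UTC−02:00), 22:15 UTC − 2h = 20:15 Varvand standard time.
The standard-time date in Varvand, October 23, 2021, lies within the daylight-saving period (5 September 2021 – 28 February 2022), so Varvand is on daylight time, UTC−01:00.
22:15 UTC − 1h = 21:15 Varvand.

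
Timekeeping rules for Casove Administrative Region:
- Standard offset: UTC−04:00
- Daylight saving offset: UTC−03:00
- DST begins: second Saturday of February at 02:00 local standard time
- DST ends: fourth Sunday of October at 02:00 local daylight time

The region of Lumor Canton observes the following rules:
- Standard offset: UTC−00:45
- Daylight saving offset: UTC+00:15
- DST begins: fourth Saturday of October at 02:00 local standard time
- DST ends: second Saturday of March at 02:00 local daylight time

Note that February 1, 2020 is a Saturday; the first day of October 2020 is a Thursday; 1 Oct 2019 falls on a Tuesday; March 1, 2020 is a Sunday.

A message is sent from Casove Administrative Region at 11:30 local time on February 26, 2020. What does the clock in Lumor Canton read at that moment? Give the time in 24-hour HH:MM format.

14:45

1 February 2020 is a Saturday, so the first Saturday is February 1 and the second is February 8.
1 October 2020 is a Thursday, so the first Sunday is October 4 and the fourth is October 25.
February 26, 2020 lies within the daylight-saving period (8 February – 25 October), so Casove Administrative Region is on daylight time, UTC−03:00.
11:30 Casove Administrative Region + 3h = 14:30 UTC.
1 October 2019 is a Tuesday, so the first Saturday is October 5 and the fourth is October 26.
1 March 2020 is a Sunday, so the first Saturday is March 7 and the second is March 14.
At the standard offset (UTC−00:45), 14:30 UTC − 0h45m = 13:45 Lumor Canton standard time.
Daylight saving runs 26 October 2019 – 14 March 2020; the standard-time date in Lumor Canton, February 26, 2020, is inside that window, so Lumor Canton is at UTC+00:15.
14:30 UTC + 0h15m = 14:45 Lumor Canton.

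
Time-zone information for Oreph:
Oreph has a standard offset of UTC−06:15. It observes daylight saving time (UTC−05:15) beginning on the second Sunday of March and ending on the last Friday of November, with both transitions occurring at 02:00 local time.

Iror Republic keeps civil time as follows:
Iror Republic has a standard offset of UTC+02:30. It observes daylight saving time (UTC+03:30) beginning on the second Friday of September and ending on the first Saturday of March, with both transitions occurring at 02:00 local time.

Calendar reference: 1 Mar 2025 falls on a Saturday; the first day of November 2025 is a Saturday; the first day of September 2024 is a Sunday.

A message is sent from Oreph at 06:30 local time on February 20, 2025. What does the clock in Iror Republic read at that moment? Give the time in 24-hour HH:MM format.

1 March 2025 is a Saturday, so the first Sunday is March 2 and the second is March 9.
1 November 2025 is a Saturday, so Fridays fall on 7, 14, 21, 28; the last is November 28.
February 20, 2025 does not fall between 9 March and 28 November, so daylight saving is not in effect and Oreph is at UTC−06:15.
06:30 Oreph + 6h15m = 12:45 UTC.
1 September 2024 is a Sunday, so the first Friday is September 6 and the second is September 13.
1 March 2025 is a Saturday, so the first Saturday is March 1.
At the standard offset (UTC+02:30), 12:45 UTC + 2h30m = 15:15 Iror Republic standard time.
The standard-time date in Iror Republic, February 20, 2025, falls between 13 September 2024 and 1 March 2025, so daylight saving is in effect and Iror Republic is at UTC+03:30.
12:45 UTC + 3h30m = 16:15 Iror Republic.

16:15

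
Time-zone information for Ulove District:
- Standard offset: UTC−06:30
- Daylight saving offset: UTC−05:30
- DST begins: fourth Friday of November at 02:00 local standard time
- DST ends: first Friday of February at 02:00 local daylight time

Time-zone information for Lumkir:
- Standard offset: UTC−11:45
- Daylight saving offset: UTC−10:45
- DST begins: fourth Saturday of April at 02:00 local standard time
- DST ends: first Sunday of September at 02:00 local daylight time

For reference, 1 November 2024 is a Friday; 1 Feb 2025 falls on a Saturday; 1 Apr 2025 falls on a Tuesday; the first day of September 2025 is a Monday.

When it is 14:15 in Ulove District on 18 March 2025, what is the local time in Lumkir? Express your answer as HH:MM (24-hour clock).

1 November 2024 is a Friday, so the first Friday is November 1 and the fourth is November 22.
1 February 2025 is a Saturday, so the first Friday is February 7.
18 March 2025 is outside the daylight-saving period (22 November 2024 – 7 February 2025), so Ulove District is on standard time, UTC−06:30.
14:15 Ulove District + 6h30m = 20:45 UTC.
1 April 2025 is a Tuesday, so the first Saturday is April 5 and the fourth is April 26.
1 September 2025 is a Monday, so the first Sunday is September 7.
At the standard offset (UTC−11:45), 20:45 UTC − 11h45m = 09:00 Lumkir standard time.
The standard-time date in Lumkir, 18 March 2025, does not fall between 26 April and 7 September, so daylight saving is not in effect and Lumkir is at UTC−11:45.
20:45 UTC − 11h45m = 09:00 Lumkir.

09:00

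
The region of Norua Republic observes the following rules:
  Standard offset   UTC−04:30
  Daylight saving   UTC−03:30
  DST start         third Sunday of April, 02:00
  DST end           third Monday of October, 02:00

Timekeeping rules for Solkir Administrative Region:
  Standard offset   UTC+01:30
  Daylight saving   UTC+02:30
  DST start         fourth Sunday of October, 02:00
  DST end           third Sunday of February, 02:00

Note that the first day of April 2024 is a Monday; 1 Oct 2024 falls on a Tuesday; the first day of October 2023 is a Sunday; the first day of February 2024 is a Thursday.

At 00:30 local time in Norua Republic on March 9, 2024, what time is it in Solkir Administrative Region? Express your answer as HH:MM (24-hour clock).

06:30

1 April 2024 is a Monday, so the first Sunday is April 7 and the third is April 21.
1 October 2024 is a Tuesday, so the first Monday is October 7 and the third is October 21.
March 9, 2024 is outside the daylight-saving period (21 April – 21 October), so Norua Republic is on standard time, UTC−04:30.
00:30 Norua Republic + 4h30m = 05:00 UTC.
1 October 2023 is a Sunday, so the first Sunday is October 1 and the fourth is October 22.
1 February 2024 is a Thursday, so the first Sunday is February 4 and the third is February 18.
At the standard offset (UTC+01:30), 05:00 UTC + 1h30m = 06:30 Solkir Administrative Region standard time.
The standard-time date in Solkir Administrative Region, March 9, 2024, is outside the daylight-saving period (22 October 2023 – 18 February 2024), so Solkir Administrative Region is on standard time, UTC+01:30.
05:00 UTC + 1h30m = 06:30 Solkir Administrative Region.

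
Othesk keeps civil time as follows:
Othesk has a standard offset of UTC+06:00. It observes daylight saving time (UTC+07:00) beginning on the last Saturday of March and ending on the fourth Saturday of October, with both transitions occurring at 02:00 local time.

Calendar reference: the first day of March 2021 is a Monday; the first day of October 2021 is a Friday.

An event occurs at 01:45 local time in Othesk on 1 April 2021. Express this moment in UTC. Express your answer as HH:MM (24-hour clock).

18:45

1 March 2021 is a Monday, so Saturdays fall on 6, 13, 20, 27; the last is March 27.
1 October 2021 is a Friday, so the first Saturday is October 2 and the fourth is October 23.
1 April 2021 lies within the daylight-saving period (27 March – 23 October), so Othesk is on daylight time, UTC+07:00.
01:45 local − 7h = 18:45 UTC (rolling into the previous day, 31 March 2021).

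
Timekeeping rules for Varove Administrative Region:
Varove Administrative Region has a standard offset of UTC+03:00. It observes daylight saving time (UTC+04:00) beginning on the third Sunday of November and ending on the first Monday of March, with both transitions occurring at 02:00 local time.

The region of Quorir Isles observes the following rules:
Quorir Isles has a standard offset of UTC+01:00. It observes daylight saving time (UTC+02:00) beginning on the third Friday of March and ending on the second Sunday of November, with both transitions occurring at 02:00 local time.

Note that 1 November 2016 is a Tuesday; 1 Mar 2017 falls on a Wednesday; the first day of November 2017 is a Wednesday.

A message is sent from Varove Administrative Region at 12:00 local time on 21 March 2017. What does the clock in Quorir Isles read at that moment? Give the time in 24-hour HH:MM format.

1 November 2016 is a Tuesday, so the first Sunday is November 6 and the third is November 20.
1 March 2017 is a Wednesday, so the first Monday is March 6.
Daylight saving runs 20 November 2016 – 6 March 2017; 21 March 2017 is outside that window, so Varove Administrative Region is on standard time at UTC+03:00.
12:00 Varove Administrative Region − 3h = 09:00 UTC.
1 March 2017 is a Wednesday, so the first Friday is March 3 and the third is March 17.
1 November 2017 is a Wednesday, so the first Sunday is November 5 and the second is November 12.
At the standard offset (UTC+01:00), 09:00 UTC + 1h = 10:00 Quorir Isles standard time.
Daylight saving runs 17 March – 12 November; the standard-time date in Quorir Isles, 21 March 2017, is inside that window, so Quorir Isles is at UTC+02:00.
09:00 UTC + 2h = 11:00 Quorir Isles.

11:00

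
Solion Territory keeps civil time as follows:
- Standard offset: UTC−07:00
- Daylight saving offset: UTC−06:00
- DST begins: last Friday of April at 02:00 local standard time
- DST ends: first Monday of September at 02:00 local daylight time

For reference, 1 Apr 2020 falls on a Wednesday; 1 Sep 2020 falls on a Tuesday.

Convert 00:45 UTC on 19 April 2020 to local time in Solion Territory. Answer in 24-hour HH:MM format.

17:45

1 April 2020 is a Wednesday, so Fridays fall on 3, 10, 17, 24; the last is April 24.
1 September 2020 is a Tuesday, so the first Monday is September 7.
At the standard offset (UTC−07:00), 00:45 UTC − 7h = 17:45 Solion Territory standard time (rolling into the previous day, 18 April 2020).
The standard-time date in Solion Territory, 18 April 2020, does not fall between 24 April and 7 September, so daylight saving is not in effect and Solion Territory is at UTC−07:00.
00:45 UTC − 7h = 17:45 local (rolling into the previous day, 18 April 2020).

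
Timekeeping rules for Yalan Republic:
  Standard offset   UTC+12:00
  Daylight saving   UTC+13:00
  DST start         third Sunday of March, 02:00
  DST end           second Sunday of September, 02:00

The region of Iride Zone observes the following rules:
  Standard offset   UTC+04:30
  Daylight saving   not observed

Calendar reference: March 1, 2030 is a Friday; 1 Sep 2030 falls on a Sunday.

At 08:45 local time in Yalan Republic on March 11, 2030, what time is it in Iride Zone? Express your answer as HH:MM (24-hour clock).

01:15

1 March 2030 is a Friday, so the first Sunday is March 3 and the third is March 17.
1 September 2030 is a Sunday, so the first Sunday is September 1 and the second is September 8.
Daylight saving runs 17 March – 8 September; March 11, 2030 is outside that window, so Yalan Republic is on standard time at UTC+12:00.
08:45 Yalan Republic − 12h = 20:45 UTC (rolling into the previous day, 10 March 2030).
Iride Zone has no daylight saving, so its offset is UTC+04:30 year-round.
20:45 UTC + 4h30m = 01:15 Iride Zone (rolling into the next day, 11 March 2030).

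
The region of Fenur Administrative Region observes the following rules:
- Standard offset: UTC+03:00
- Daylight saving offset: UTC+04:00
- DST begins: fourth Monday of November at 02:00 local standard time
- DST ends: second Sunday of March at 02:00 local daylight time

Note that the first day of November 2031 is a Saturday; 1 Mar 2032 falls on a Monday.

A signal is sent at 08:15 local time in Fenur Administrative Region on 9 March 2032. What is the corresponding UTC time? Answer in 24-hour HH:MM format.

1 November 2031 is a Saturday, so the first Monday is November 3 and the fourth is November 24.
1 March 2032 is a Monday, so the first Sunday is March 7 and the second is March 14.
9 March 2032 falls between 24 November 2031 and 14 March 2032, so daylight saving is in effect and Fenur Administrative Region is at UTC+04:00.
08:15 local − 4h = 04:15 UTC.

04:15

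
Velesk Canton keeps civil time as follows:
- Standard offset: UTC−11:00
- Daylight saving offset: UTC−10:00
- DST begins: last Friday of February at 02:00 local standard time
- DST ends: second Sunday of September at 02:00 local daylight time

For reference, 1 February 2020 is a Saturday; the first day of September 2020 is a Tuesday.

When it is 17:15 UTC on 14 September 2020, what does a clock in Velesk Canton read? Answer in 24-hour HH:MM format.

1 February 2020 is a Saturday, so Fridays fall on 7, 14, 21, 28; the last is February 28.
1 September 2020 is a Tuesday, so the first Sunday is September 6 and the second is September 13.
At the standard offset (UTC−11:00), 17:15 UTC − 11h = 06:15 Velesk Canton standard time.
The standard-time date in Velesk Canton, 14 September 2020, is outside the daylight-saving period (28 February – 13 September), so Velesk Canton is on standard time, UTC−11:00.
17:15 UTC − 11h = 06:15 local.

06:15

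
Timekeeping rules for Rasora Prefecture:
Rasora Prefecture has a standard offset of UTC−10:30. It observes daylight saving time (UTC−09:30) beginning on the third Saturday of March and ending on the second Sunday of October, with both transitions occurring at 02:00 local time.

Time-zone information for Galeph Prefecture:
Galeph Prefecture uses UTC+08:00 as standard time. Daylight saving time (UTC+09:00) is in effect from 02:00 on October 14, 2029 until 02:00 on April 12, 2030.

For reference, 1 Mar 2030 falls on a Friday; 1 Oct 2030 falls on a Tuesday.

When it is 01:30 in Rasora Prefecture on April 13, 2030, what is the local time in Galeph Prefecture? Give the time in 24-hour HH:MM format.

1 March 2030 is a Friday, so the first Saturday is March 2 and the third is March 16.
1 October 2030 is a Tuesday, so the first Sunday is October 6 and the second is October 13.
Daylight saving runs 16 March – 13 October; April 13, 2030 is inside that window, so Rasora Prefecture is at UTC−09:30.
01:30 Rasora Prefecture + 9h30m = 11:00 UTC.
At the standard offset (UTC+08:00), 11:00 UTC + 8h = 19:00 Galeph Prefecture standard time.
The standard-time date in Galeph Prefecture, April 13, 2030, does not fall between 14 October 2029 and 12 April 2030, so daylight saving is not in effect and Galeph Prefecture is at UTC+08:00.
11:00 UTC + 8h = 19:00 Galeph Prefecture.

19:00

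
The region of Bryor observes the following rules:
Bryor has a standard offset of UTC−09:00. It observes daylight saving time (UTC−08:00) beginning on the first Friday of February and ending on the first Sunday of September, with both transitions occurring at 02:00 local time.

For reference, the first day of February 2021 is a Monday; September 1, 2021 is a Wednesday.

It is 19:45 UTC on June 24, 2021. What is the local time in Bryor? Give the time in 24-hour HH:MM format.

11:45

1 February 2021 is a Monday, so the first Friday is February 5.
1 September 2021 is a Wednesday, so the first Sunday is September 5.
At the standard offset (UTC−09:00), 19:45 UTC − 9h = 10:45 Bryor standard time.
The standard-time date in Bryor, June 24, 2021, falls between 5 February and 5 September, so daylight saving is in effect and Bryor is at UTC−08:00.
19:45 UTC − 8h = 11:45 local.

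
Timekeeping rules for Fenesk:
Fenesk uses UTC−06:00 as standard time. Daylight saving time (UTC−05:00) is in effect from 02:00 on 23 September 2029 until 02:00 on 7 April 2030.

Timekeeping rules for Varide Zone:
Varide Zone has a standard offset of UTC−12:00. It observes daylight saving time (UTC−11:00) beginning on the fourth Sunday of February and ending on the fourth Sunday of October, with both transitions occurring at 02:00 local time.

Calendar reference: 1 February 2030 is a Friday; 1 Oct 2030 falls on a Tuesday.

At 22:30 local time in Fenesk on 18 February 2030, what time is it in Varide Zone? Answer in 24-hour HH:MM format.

18 February 2030 lies within the daylight-saving period (23 September 2029 – 7 April 2030), so Fenesk is on daylight time, UTC−05:00.
22:30 Fenesk + 5h = 03:30 UTC (rolling into the next day, 19 February 2030).
1 February 2030 is a Friday, so the first Sunday is February 3 and the fourth is February 24.
1 October 2030 is a Tuesday, so the first Sunday is October 6 and the fourth is October 27.
At the standard offset (UTC−12:00), 03:30 UTC − 12h = 15:30 Varide Zone standard time (rolling into the previous day, 18 February 2030).
The standard-time date in Varide Zone, 18 February 2030, does not fall between 24 February and 27 October, so daylight saving is not in effect and Varide Zone is at UTC−12:00.
03:30 UTC − 12h = 15:30 Varide Zone (rolling into the previous day, 18 February 2030).

15:30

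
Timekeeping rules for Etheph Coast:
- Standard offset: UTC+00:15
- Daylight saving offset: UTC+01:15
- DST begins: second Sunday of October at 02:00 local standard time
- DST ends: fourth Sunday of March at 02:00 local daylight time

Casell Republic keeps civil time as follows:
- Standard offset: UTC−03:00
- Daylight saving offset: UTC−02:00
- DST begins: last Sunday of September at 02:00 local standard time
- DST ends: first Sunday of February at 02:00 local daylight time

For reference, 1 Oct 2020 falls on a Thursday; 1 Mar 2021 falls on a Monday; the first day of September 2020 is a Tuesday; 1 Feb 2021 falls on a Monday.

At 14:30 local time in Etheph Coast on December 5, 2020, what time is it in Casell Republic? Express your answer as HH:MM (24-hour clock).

11:15

1 October 2020 is a Thursday, so the first Sunday is October 4 and the second is October 11.
1 March 2021 is a Monday, so the first Sunday is March 7 and the fourth is March 28.
December 5, 2020 lies within the daylight-saving period (11 October 2020 – 28 March 2021), so Etheph Coast is on daylight time, UTC+01:15.
14:30 Etheph Coast − 1h15m = 13:15 UTC.
1 September 2020 is a Tuesday, so Sundays fall on 6, 13, 20, 27; the last is September 27.
1 February 2021 is a Monday, so the first Sunday is February 7.
At the standard offset (UTC−03:00), 13:15 UTC − 3h = 10:15 Casell Republic standard time.
The standard-time date in Casell Republic, December 5, 2020, falls between 27 September 2020 and 7 February 2021, so daylight saving is in effect and Casell Republic is at UTC−02:00.
13:15 UTC − 2h = 11:15 Casell Republic.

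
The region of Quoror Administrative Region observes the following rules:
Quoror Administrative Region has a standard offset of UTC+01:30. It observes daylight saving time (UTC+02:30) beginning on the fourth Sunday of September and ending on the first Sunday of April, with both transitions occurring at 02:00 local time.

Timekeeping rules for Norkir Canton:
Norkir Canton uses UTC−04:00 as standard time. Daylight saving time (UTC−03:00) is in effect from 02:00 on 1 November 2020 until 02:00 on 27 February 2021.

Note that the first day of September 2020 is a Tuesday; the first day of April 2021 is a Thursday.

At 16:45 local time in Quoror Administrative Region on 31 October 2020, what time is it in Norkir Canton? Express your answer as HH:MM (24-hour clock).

1 September 2020 is a Tuesday, so the first Sunday is September 6 and the fourth is September 27.
1 April 2021 is a Thursday, so the first Sunday is April 4.
31 October 2020 lies within the daylight-saving period (27 September 2020 – 4 April 2021), so Quoror Administrative Region is on daylight time, UTC+02:30.
16:45 Quoror Administrative Region − 2h30m = 14:15 UTC.
At the standard offset (UTC−04:00), 14:15 UTC − 4h = 10:15 Norkir Canton standard time.
The standard-time date in Norkir Canton, 31 October 2020, is outside the daylight-saving period (1 November 2020 – 27 February 2021), so Norkir Canton is on standard time, UTC−04:00.
14:15 UTC − 4h = 10:15 Norkir Canton.

10:15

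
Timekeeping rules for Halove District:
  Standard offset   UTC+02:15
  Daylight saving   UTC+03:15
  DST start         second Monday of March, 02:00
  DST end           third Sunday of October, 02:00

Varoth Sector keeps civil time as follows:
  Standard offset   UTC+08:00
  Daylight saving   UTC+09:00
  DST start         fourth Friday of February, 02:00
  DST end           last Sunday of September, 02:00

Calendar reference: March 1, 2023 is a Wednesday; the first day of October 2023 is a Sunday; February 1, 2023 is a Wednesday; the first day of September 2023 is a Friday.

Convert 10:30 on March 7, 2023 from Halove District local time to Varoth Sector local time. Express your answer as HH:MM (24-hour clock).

17:15

1 March 2023 is a Wednesday, so the first Monday is March 6 and the second is March 13.
1 October 2023 is a Sunday, so the first Sunday is October 1 and the third is October 15.
March 7, 2023 is outside the daylight-saving period (13 March – 15 October), so Halove District is on standard time, UTC+02:15.
10:30 Halove District − 2h15m = 08:15 UTC.
1 February 2023 is a Wednesday, so the first Friday is February 3 and the fourth is February 24.
1 September 2023 is a Friday, so Sundays fall on 3, 10, 17, 24; the last is September 24.
At the standard offset (UTC+08:00), 08:15 UTC + 8h = 16:15 Varoth Sector standard time.
The standard-time date in Varoth Sector, March 7, 2023, lies within the daylight-saving period (24 February – 24 September), so Varoth Sector is on daylight time, UTC+09:00.
08:15 UTC + 9h = 17:15 Varoth Sector.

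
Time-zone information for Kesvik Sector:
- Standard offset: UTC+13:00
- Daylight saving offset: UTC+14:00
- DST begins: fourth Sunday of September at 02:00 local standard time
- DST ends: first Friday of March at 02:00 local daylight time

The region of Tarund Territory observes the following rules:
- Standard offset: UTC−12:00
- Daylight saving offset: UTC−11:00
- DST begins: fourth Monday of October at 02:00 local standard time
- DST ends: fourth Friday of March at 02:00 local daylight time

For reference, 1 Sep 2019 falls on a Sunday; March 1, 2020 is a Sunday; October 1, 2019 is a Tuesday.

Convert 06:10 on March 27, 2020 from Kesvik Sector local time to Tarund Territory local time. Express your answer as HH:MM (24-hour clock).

06:10

1 September 2019 is a Sunday, so the first Sunday is September 1 and the fourth is September 22.
1 March 2020 is a Sunday, so the first Friday is March 6.
March 27, 2020 does not fall between 22 September 2019 and 6 March 2020, so daylight saving is not in effect and Kesvik Sector is at UTC+13:00.
06:10 Kesvik Sector − 13h = 17:10 UTC (rolling into the previous day, 26 March 2020).
1 October 2019 is a Tuesday, so the first Monday is October 7 and the fourth is October 28.
1 March 2020 is a Sunday, so the first Friday is March 6 and the fourth is March 27.
At the standard offset (UTC−12:00), 17:10 UTC − 12h = 05:10 Tarund Territory standard time.
Daylight saving runs 28 October 2019 – 27 March 2020; the standard-time date in Tarund Territory, March 26, 2020, is inside that window, so Tarund Territory is at UTC−11:00.
17:10 UTC − 11h = 06:10 Tarund Territory.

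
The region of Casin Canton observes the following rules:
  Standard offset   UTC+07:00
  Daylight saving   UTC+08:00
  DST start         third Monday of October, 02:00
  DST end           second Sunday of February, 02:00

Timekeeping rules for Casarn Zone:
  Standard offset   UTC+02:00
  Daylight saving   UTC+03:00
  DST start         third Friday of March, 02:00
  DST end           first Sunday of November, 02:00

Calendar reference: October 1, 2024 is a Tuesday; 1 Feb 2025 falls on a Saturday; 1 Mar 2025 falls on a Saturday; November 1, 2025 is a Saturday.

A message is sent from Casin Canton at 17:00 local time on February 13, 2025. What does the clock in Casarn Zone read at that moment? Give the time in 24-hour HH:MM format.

1 October 2024 is a Tuesday, so the first Monday is October 7 and the third is October 21.
1 February 2025 is a Saturday, so the first Sunday is February 2 and the second is February 9.
February 13, 2025 is outside the daylight-saving period (21 October 2024 – 9 February 2025), so Casin Canton is on standard time, UTC+07:00.
17:00 Casin Canton − 7h = 10:00 UTC.
1 March 2025 is a Saturday, so the first Friday is March 7 and the third is March 21.
1 November 2025 is a Saturday, so the first Sunday is November 2.
At the standard offset (UTC+02:00), 10:00 UTC + 2h = 12:00 Casarn Zone standard time.
Daylight saving runs 21 March – 2 November; the standard-time date in Casarn Zone, February 13, 2025, is outside that window, so Casarn Zone is on standard time at UTC+02:00.
10:00 UTC + 2h = 12:00 Casarn Zone.

12:00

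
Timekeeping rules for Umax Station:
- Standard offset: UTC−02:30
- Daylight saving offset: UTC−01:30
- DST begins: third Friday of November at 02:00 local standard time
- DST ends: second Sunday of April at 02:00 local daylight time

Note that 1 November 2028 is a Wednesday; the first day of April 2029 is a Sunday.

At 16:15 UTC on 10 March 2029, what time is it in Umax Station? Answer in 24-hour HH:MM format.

14:45

1 November 2028 is a Wednesday, so the first Friday is November 3 and the third is November 17.
1 April 2029 is a Sunday, so the first Sunday is April 1 and the second is April 8.
At the standard offset (UTC−02:30), 16:15 UTC − 2h30m = 13:45 Umax Station standard time.
The standard-time date in Umax Station, 10 March 2029, lies within the daylight-saving period (17 November 2028 – 8 April 2029), so Umax Station is on daylight time, UTC−01:30.
16:15 UTC − 1h30m = 14:45 local.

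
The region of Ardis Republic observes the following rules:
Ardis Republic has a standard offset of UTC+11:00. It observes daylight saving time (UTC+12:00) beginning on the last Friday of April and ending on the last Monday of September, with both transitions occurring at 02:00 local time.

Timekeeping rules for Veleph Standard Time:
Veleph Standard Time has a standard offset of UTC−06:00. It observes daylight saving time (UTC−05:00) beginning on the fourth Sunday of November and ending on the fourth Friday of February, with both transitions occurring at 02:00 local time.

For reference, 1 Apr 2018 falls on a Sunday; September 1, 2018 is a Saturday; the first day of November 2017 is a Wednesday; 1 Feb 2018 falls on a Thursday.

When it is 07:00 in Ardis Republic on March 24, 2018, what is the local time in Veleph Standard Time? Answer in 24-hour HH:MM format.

1 April 2018 is a Sunday, so Fridays fall on 6, 13, 20, 27; the last is April 27.
1 September 2018 is a Saturday, so Mondays fall on 3, 10, 17, 24; the last is September 24.
March 24, 2018 does not fall between 27 April and 24 September, so daylight saving is not in effect and Ardis Republic is at UTC+11:00.
07:00 Ardis Republic − 11h = 20:00 UTC (rolling into the previous day, 23 March 2018).
1 November 2017 is a Wednesday, so the first Sunday is November 5 and the fourth is November 26.
1 February 2018 is a Thursday, so the first Friday is February 2 and the fourth is February 23.
At the standard offset (UTC−06:00), 20:00 UTC − 6h = 14:00 Veleph Standard Time standard time.
The standard-time date in Veleph Standard Time, March 23, 2018, is outside the daylight-saving period (26 November 2017 – 23 February 2018), so Veleph Standard Time is on standard time, UTC−06:00.
20:00 UTC − 6h = 14:00 Veleph Standard Time.

14:00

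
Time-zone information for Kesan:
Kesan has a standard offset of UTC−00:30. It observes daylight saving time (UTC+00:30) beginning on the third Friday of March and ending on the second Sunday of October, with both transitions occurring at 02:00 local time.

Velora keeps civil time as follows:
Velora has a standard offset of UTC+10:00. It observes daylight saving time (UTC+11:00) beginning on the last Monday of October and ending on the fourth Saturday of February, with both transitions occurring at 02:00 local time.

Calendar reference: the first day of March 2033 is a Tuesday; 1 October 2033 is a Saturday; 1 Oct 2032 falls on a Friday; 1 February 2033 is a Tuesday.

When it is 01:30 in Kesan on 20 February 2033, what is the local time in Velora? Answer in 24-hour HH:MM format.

1 March 2033 is a Tuesday, so the first Friday is March 4 and the third is March 18.
1 October 2033 is a Saturday, so the first Sunday is October 2 and the second is October 9.
20 February 2033 is outside the daylight-saving period (18 March – 9 October), so Kesan is on standard time, UTC−00:30.
01:30 Kesan + 0h30m = 02:00 UTC.
1 October 2032 is a Friday, so Mondays fall on 4, 11, 18, 25; the last is October 25.
1 February 2033 is a Tuesday, so the first Saturday is February 5 and the fourth is February 26.
At the standard offset (UTC+10:00), 02:00 UTC + 10h = 12:00 Velora standard time.
The standard-time date in Velora, 20 February 2033, falls between 25 October 2032 and 26 February 2033, so daylight saving is in effect and Velora is at UTC+11:00.
02:00 UTC + 11h = 13:00 Velora.

13:00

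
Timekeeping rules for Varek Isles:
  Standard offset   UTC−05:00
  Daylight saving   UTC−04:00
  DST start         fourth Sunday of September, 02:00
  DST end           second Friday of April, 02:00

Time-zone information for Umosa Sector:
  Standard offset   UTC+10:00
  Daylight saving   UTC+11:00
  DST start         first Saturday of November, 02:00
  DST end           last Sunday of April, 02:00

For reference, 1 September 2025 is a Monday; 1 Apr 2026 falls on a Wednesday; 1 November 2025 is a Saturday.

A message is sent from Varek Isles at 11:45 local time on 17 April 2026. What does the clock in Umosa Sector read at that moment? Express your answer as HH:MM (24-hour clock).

1 September 2025 is a Monday, so the first Sunday is September 7 and the fourth is September 28.
1 April 2026 is a Wednesday, so the first Friday is April 3 and the second is April 10.
17 April 2026 is outside the daylight-saving period (28 September 2025 – 10 April 2026), so Varek Isles is on standard time, UTC−05:00.
11:45 Varek Isles + 5h = 16:45 UTC.
1 November 2025 is a Saturday, so the first Saturday is November 1.
1 April 2026 is a Wednesday, so Sundays fall on 5, 12, 19, 26; the last is April 26.
At the standard offset (UTC+10:00), 16:45 UTC + 10h = 02:45 Umosa Sector standard time (rolling into the next day, 18 April 2026).
The standard-time date in Umosa Sector, 18 April 2026, falls between 1 November 2025 and 26 April 2026, so daylight saving is in effect and Umosa Sector is at UTC+11:00.
16:45 UTC + 11h = 03:45 Umosa Sector (rolling into the next day, 18 April 2026).

03:45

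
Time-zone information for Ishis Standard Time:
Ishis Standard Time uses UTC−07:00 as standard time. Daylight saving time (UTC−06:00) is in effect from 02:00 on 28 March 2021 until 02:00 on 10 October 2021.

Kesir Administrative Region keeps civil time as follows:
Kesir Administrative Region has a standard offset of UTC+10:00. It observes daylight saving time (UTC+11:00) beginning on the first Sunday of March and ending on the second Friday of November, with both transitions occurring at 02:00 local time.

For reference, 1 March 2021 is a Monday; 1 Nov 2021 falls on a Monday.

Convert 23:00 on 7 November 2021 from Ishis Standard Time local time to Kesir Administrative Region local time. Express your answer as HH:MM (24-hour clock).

17:00

7 November 2021 does not fall between 28 March and 10 October, so daylight saving is not in effect and Ishis Standard Time is at UTC−07:00.
23:00 Ishis Standard Time + 7h = 06:00 UTC (rolling into the next day, 8 November 2021).
1 March 2021 is a Monday, so the first Sunday is March 7.
1 November 2021 is a Monday, so the first Friday is November 5 and the second is November 12.
At the standard offset (UTC+10:00), 06:00 UTC + 10h = 16:00 Kesir Administrative Region standard time.
The standard-time date in Kesir Administrative Region, 8 November 2021, falls between 7 March and 12 November, so daylight saving is in effect and Kesir Administrative Region is at UTC+11:00.
06:00 UTC + 11h = 17:00 Kesir Administrative Region.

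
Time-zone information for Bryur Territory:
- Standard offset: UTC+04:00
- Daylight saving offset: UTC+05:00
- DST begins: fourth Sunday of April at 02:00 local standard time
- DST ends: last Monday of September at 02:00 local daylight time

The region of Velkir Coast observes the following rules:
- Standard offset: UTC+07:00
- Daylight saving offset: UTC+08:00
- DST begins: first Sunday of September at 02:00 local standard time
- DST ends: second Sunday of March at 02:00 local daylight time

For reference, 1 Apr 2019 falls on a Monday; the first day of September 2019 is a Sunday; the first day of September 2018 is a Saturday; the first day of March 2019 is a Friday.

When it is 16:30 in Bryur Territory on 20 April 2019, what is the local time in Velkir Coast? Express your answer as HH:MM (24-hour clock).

19:30

1 April 2019 is a Monday, so the first Sunday is April 7 and the fourth is April 28.
1 September 2019 is a Sunday, so Mondays fall on 2, 9, 16, 23, 30; the last is September 30.
Daylight saving runs 28 April – 30 September; 20 April 2019 is outside that window, so Bryur Territory is on standard time at UTC+04:00.
16:30 Bryur Territory − 4h = 12:30 UTC.
1 September 2018 is a Saturday, so the first Sunday is September 2.
1 March 2019 is a Friday, so the first Sunday is March 3 and the second is March 10.
At the standard offset (UTC+07:00), 12:30 UTC + 7h = 19:30 Velkir Coast standard time.
The standard-time date in Velkir Coast, 20 April 2019, is outside the daylight-saving period (2 September 2018 – 10 March 2019), so Velkir Coast is on standard time, UTC+07:00.
12:30 UTC + 7h = 19:30 Velkir Coast.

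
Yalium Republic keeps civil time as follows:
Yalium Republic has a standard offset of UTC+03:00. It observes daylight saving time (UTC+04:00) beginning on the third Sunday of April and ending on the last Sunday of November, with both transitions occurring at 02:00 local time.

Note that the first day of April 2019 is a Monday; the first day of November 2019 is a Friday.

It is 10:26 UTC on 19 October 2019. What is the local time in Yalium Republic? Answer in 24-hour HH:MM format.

14:26

1 April 2019 is a Monday, so the first Sunday is April 7 and the third is April 21.
1 November 2019 is a Friday, so Sundays fall on 3, 10, 17, 24; the last is November 24.
At the standard offset (UTC+03:00), 10:26 UTC + 3h = 13:26 Yalium Republic standard time.
Daylight saving runs 21 April – 24 November; the standard-time date in Yalium Republic, 19 October 2019, is inside that window, so Yalium Republic is at UTC+04:00.
10:26 UTC + 4h = 14:26 local.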